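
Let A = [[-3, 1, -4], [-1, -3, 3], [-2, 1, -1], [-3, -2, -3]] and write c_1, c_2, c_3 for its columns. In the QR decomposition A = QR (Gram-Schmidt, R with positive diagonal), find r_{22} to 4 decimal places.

r_{22} = 3.7821

e_1 = c_1/‖c_1‖ = (-3, -1, -2, -3)/4.7958 = (-0.6255, -0.2085, -0.4170, -0.6255).
r_{12} = e_1·c_2 = 0.8341.
u_2 = c_2 − 0.8341·e_1 = (1.5217, -2.8261, 1.3478, -1.4783).
r_{22} = ‖u_2‖ = 3.7821.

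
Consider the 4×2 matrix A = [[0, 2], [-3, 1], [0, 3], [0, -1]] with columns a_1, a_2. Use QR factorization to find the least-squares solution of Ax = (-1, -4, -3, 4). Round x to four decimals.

x = (0.9762, -1.0714)

a_1 = (0, -3, 0, 0); ‖a_1‖ = 3.0000, so q_1 = (0.0000, -1.0000, 0.0000, 0.0000).
q_1·a_2 = 0.0000·2 + (-1.0000)·1 + 0.0000·3 + 0.0000·(-1) = -1.0000.
u_2 = a_2 + 1.0000·q_1 = (2.0000, 0.0000, 3.0000, -1.0000).
‖u_2‖ = 3.7417, so q_2 = (0.5345, 0.0000, 0.8018, -0.2673).
Qᵀb = (4.0000, -4.0089).
Back-substitute: x_2 = -4.0089/3.7417 = -1.0714.
x_1 = (4.0000 + 1.0000·(-1.0714))/3.0000 = 0.9762.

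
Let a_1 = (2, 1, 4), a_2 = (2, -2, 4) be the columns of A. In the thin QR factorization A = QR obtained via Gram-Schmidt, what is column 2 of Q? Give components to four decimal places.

q_2 = (0.0976, -0.9759, 0.1952)

a_1 = (2, 1, 4); ‖a_1‖ = 4.5826, so q_1 = (0.4364, 0.2182, 0.8729).
q_1·a_2 = 0.4364·2 + 0.2182·(-2) + 0.8729·4 = 3.9279.
u_2 = a_2 − 3.9279·q_1 = (0.2857, -2.8571, 0.5714).
‖u_2‖ = 2.9277, so q_2 = (0.0976, -0.9759, 0.1952).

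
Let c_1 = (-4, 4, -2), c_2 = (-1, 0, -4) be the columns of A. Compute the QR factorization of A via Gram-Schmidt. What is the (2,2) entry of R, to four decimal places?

r_{22} = 3.6056

c_1 = (-4, 4, -2); ‖c_1‖ = 6.0000, so q_1 = (-0.6667, 0.6667, -0.3333).
q_1·c_2 = (-0.6667)·(-1) + 0.6667·0 + (-0.3333)·(-4) = 2.0000.
u_2 = c_2 − 2.0000·q_1 = (0.3333, -1.3333, -3.3333).
r_{22} = ‖u_2‖ = 3.6056.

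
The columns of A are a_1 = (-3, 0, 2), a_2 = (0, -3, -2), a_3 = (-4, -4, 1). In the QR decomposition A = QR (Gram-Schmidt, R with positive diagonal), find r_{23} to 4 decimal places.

r_{23} = 4.1706

a_1 = (-3, 0, 2); ‖a_1‖ = 3.6056, so e_1 = (-0.8321, 0.0000, 0.5547).
e_1·a_2 = (-0.8321)·0 + 0.0000·(-3) + 0.5547·(-2) = -1.1094.
u_2 = a_2 + 1.1094·e_1 = (-0.9231, -3.0000, -1.3846).
‖u_2‖ = 3.4306, so e_2 = (-0.2691, -0.8745, -0.4036).
r_{23} = e_2·a_3 = 4.1706.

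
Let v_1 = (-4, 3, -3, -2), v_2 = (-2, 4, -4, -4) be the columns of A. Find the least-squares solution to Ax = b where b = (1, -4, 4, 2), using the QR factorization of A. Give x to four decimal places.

x = (0.0426, -0.8404)

v_1 = (-4, 3, -3, -2); ‖v_1‖ = 6.1644, so e_1 = (-0.6489, 0.4867, -0.4867, -0.3244).
e_1·v_2 = (-0.6489)·(-2) + 0.4867·4 + (-0.4867)·(-4) + (-0.3244)·(-4) = 6.4889.
u_2 = v_2 − 6.4889·e_1 = (2.2105, 0.8421, -0.8421, -1.8947).
‖u_2‖ = 3.1456, so e_2 = (0.7027, 0.2677, -0.2677, -0.6023).
Qᵀb = (-5.1911, -2.6436).
Back-substitute: x_2 = -2.6436/3.1456 = -0.8404.
x_1 = (-5.1911 − 6.4889·(-0.8404))/6.1644 = 0.0426.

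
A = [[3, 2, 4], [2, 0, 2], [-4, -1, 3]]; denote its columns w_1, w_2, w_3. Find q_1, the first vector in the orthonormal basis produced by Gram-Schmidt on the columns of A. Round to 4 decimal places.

w_1 = (3, 2, -4); ‖w_1‖ = 5.3852, so q_1 = (0.5571, 0.3714, -0.7428).

q_1 = (0.5571, 0.3714, -0.7428)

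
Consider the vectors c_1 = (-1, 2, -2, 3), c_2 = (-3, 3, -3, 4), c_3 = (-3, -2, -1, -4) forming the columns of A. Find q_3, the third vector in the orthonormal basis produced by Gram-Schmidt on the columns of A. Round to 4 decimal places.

q_3 = (0.1144, -0.3080, -0.8799, -0.3432)

c_1 = (-1, 2, -2, 3); ‖c_1‖ = 4.2426, so q_1 = (-0.2357, 0.4714, -0.4714, 0.7071).
q_1·c_2 = (-0.2357)·(-3) + 0.4714·3 + (-0.4714)·(-3) + 0.7071·4 = 6.3640.
u_2 = c_2 − 6.3640·q_1 = (-1.5000, 0.0000, 0.0000, -0.5000).
‖u_2‖ = 1.5811, so q_2 = (-0.9487, 0.0000, 0.0000, -0.3162).
q_1·c_3 = (-0.2357)·(-3) + 0.4714·(-2) + (-0.4714)·(-1) + 0.7071·(-4) = -2.5927; q_2·c_3 = (-0.9487)·(-3) + (0.0000)·(-2) + 0.0000·(-1) + (-0.3162)·(-4) = 4.1110.
u_3 = c_3 + 2.5927·q_1 − 4.1110·q_2 = (0.2889, -0.7778, -2.2222, -0.8667).
‖u_3‖ = 2.5254, so q_3 = (0.1144, -0.3080, -0.8799, -0.3432).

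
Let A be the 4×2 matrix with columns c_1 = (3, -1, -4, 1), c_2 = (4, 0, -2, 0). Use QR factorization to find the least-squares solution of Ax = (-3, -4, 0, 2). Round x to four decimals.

x = (1.2857, -1.8857)

q_1 = c_1/‖c_1‖ = (3, -1, -4, 1)/5.1962 = (0.5774, -0.1925, -0.7698, 0.1925).
r_{12} = q_1·c_2 = 3.8490.
u_2 = c_2 − 3.8490·q_1 = (1.7778, 0.7407, 0.9630, -0.7407).
‖u_2‖ = 2.2771, so q_2 = (0.7807, 0.3253, 0.4229, -0.3253).
Qᵀb = (-0.5774, -4.2940).
Back-substitute: x_2 = -4.2940/2.2771 = -1.8857.
x_1 = (-0.5774 − 3.8490·(-1.8857))/5.1962 = 1.2857.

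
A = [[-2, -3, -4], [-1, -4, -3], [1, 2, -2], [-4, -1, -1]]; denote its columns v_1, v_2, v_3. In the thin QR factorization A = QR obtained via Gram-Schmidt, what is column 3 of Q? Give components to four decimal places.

q_3 = (-0.4758, -0.0906, -0.8738, 0.0421)

q_1 = v_1/‖v_1‖ = (-2, -1, 1, -4)/4.6904 = (-0.4264, -0.2132, 0.2132, -0.8528).
r_{12} = q_1·v_2 = 3.4112.
u_2 = v_2 − 3.4112·q_1 = (-1.5455, -3.2727, 1.2727, 1.9091).
‖u_2‖ = 4.2853, so q_2 = (-0.3606, -0.7637, 0.2970, 0.4455).
r_{13} = q_1·v_3 = 2.7716; r_{23} = q_2·v_3 = 2.6942.
u_3 = v_3 − 2.7716·q_1 − 2.6942·q_2 = (-1.8465, -0.3515, -3.3911, 0.1634).
‖u_3‖ = 3.8806, so q_3 = (-0.4758, -0.0906, -0.8738, 0.0421).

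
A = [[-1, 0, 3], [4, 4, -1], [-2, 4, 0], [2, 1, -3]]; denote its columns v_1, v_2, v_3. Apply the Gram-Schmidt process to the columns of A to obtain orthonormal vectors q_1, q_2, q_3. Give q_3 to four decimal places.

v_1 = (-1, 4, -2, 2); ‖v_1‖ = 5.0000, so q_1 = (-0.2000, 0.8000, -0.4000, 0.4000).
q_1·v_2 = (-0.2000)·0 + 0.8000·4 + (-0.4000)·4 + 0.4000·1 = 2.0000.
u_2 = v_2 − 2.0000·q_1 = (0.4000, 2.4000, 4.8000, 0.2000).
‖u_2‖ = 5.3852, so q_2 = (0.0743, 0.4457, 0.8913, 0.0371).
q_1·v_3 = (-0.2000)·3 + 0.8000·(-1) + (-0.4000)·0 + 0.4000·(-3) = -2.6000; q_2·v_3 = 0.0743·3 + 0.4457·(-1) + 0.8913·0 + 0.0371·(-3) = -0.3343.
u_3 = v_3 + 2.6000·q_1 + 0.3343·q_2 = (2.5048, 1.2290, -0.7421, -1.9476).
‖u_3‖ = 3.4826, so q_3 = (0.7192, 0.3529, -0.2131, -0.5592).

q_3 = (0.7192, 0.3529, -0.2131, -0.5592)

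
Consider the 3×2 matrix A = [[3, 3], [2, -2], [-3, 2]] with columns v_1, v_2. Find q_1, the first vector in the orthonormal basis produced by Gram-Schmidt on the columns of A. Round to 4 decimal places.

q_1 = (0.6396, 0.4264, -0.6396)

v_1 = (3, 2, -3); ‖v_1‖ = 4.6904, so q_1 = (0.6396, 0.4264, -0.6396).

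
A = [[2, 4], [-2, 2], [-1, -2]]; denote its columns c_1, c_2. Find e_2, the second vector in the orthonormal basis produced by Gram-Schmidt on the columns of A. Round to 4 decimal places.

e_1 = c_1/‖c_1‖ = (2, -2, -1)/3.0000 = (0.6667, -0.6667, -0.3333).
r_{12} = e_1·c_2 = 2.0000.
u_2 = c_2 − 2.0000·e_1 = (2.6667, 3.3333, -1.3333).
‖u_2‖ = 4.4721, so e_2 = (0.5963, 0.7454, -0.2981).

e_2 = (0.5963, 0.7454, -0.2981)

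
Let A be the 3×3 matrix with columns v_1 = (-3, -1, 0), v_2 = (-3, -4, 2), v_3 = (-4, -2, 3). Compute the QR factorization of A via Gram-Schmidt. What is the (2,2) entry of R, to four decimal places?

r_{22} = 3.4785

e_1 = v_1/‖v_1‖ = (-3, -1, 0)/3.1623 = (-0.9487, -0.3162, 0.0000).
r_{12} = e_1·v_2 = 4.1110.
u_2 = v_2 − 4.1110·e_1 = (0.9000, -2.7000, 2.0000).
r_{22} = ‖u_2‖ = 3.4785.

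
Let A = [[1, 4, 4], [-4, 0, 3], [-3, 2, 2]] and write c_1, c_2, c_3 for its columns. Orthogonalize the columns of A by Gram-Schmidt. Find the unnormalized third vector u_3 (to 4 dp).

u_3 = (0.6512, 1.1395, -1.3023)

q_1 = c_1/‖c_1‖ = (1, -4, -3)/5.0990 = (0.1961, -0.7845, -0.5883).
r_{12} = q_1·c_2 = -0.3922.
u_2 = c_2 + 0.3922·q_1 = (4.0769, -0.3077, 1.7692).
‖u_2‖ = 4.4549, so q_2 = (0.9152, -0.0691, 0.3971).
r_{13} = q_1·c_3 = -2.7456; r_{23} = q_2·c_3 = 4.2477.
u_3 = c_3 + 2.7456·q_1 − 4.2477·q_2 = (0.6512, 1.1395, -1.3023).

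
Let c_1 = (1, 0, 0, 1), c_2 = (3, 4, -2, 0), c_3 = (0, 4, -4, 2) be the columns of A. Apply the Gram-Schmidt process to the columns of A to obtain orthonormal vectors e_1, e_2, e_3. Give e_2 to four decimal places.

e_1 = c_1/‖c_1‖ = (1, 0, 0, 1)/1.4142 = (0.7071, 0.0000, 0.0000, 0.7071).
r_{12} = e_1·c_2 = 2.1213.
u_2 = c_2 − 2.1213·e_1 = (1.5000, 4.0000, -2.0000, -1.5000).
‖u_2‖ = 4.9497, so e_2 = (0.3030, 0.8081, -0.4041, -0.3030).

e_2 = (0.3030, 0.8081, -0.4041, -0.3030)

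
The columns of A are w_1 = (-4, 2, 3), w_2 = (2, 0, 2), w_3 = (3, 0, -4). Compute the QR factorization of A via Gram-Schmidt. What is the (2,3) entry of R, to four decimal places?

w_1 = (-4, 2, 3); ‖w_1‖ = 5.3852, so q_1 = (-0.7428, 0.3714, 0.5571).
q_1·w_2 = (-0.7428)·2 + 0.3714·0 + 0.5571·2 = -0.3714.
u_2 = w_2 + 0.3714·q_1 = (1.7241, 0.1379, 2.2069).
‖u_2‖ = 2.8039, so q_2 = (0.6149, 0.0492, 0.7871).
r_{23} = q_2·w_3 = -1.3036.

r_{23} = -1.3036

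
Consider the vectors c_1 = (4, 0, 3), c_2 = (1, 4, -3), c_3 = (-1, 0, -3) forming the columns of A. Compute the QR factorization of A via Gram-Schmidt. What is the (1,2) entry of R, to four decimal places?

e_1 = c_1/‖c_1‖ = (4, 0, 3)/5.0000 = (0.8000, 0.0000, 0.6000).
r_{12} = e_1·c_2 = -1.0000.

r_{12} = -1.0000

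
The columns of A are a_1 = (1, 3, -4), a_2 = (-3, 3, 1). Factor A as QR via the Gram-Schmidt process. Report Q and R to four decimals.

a_1 = (1, 3, -4); ‖a_1‖ = 5.0990, so e_1 = (0.1961, 0.5883, -0.7845).
e_1·a_2 = 0.1961·(-3) + 0.5883·3 + (-0.7845)·1 = 0.3922.
u_2 = a_2 − 0.3922·e_1 = (-3.0769, 2.7692, 1.3077).
‖u_2‖ = 4.3412, so e_2 = (-0.7088, 0.6379, 0.3012).

Q = [[0.1961, -0.7088], [0.5883, 0.6379], [-0.7845, 0.3012]], R = [[5.0990, 0.3922], [0.0000, 4.3412]]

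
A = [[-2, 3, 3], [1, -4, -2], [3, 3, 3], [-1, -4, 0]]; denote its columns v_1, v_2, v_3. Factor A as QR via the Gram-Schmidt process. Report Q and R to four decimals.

v_1 = (-2, 1, 3, -1); ‖v_1‖ = 3.8730, so q_1 = (-0.5164, 0.2582, 0.7746, -0.2582).
q_1·v_2 = (-0.5164)·3 + 0.2582·(-4) + 0.7746·3 + (-0.2582)·(-4) = 0.7746.
u_2 = v_2 − 0.7746·q_1 = (3.4000, -4.2000, 2.4000, -3.8000).
‖u_2‖ = 7.0285, so q_2 = (0.4837, -0.5976, 0.3415, -0.5407).
q_1·v_3 = (-0.5164)·3 + 0.2582·(-2) + 0.7746·3 + (-0.2582)·0 = 0.2582; q_2·v_3 = 0.4837·3 + (-0.5976)·(-2) + 0.3415·3 + (-0.5407)·0 = 3.6708.
u_3 = v_3 − 0.2582·q_1 − 3.6708·q_2 = (1.3576, 0.1269, 1.5466, 2.0513).
‖u_3‖ = 2.9084, so q_3 = (0.4668, 0.0436, 0.5318, 0.7053).

Q = [[-0.5164, 0.4837, 0.4668], [0.2582, -0.5976, 0.0436], [0.7746, 0.3415, 0.5318], [-0.2582, -0.5407, 0.7053]], R = [[3.8730, 0.7746, 0.2582], [0.0000, 7.0285, 3.6708], [0.0000, 0.0000, 2.9084]]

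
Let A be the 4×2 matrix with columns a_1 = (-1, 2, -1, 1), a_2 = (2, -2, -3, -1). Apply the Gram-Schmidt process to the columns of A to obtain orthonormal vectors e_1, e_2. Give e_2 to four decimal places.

a_1 = (-1, 2, -1, 1); ‖a_1‖ = 2.6458, so e_1 = (-0.3780, 0.7559, -0.3780, 0.3780).
e_1·a_2 = (-0.3780)·2 + 0.7559·(-2) + (-0.3780)·(-3) + 0.3780·(-1) = -1.5119.
u_2 = a_2 + 1.5119·e_1 = (1.4286, -0.8571, -3.5714, -0.4286).
‖u_2‖ = 3.9641, so e_2 = (0.3604, -0.2162, -0.9009, -0.1081).

e_2 = (0.3604, -0.2162, -0.9009, -0.1081)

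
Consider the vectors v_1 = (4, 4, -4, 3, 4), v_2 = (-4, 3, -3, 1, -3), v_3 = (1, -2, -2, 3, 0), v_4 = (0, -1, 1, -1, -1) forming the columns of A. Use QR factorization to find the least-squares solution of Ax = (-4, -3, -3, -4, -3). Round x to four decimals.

x = (-0.2502, 0.6265, 0.2663, 1.6379)

v_1 = (4, 4, -4, 3, 4); ‖v_1‖ = 8.5440, so e_1 = (0.4682, 0.4682, -0.4682, 0.3511, 0.4682).
e_1·v_2 = 0.4682·(-4) + 0.4682·3 + (-0.4682)·(-3) + 0.3511·1 + 0.4682·(-3) = -0.1170.
u_2 = v_2 + 0.1170·e_1 = (-3.9452, 3.0548, -3.0548, 1.0411, -2.9452).
‖u_2‖ = 6.6322, so e_2 = (-0.5949, 0.4606, -0.4606, 0.1570, -0.4441).
e_1·v_3 = 0.4682·1 + 0.4682·(-2) + (-0.4682)·(-2) + 0.3511·3 + 0.4682·0 = 1.5215; e_2·v_3 = (-0.5949)·1 + 0.4606·(-2) + (-0.4606)·(-2) + 0.1570·3 + (-0.4441)·0 = -0.1239.
u_3 = v_3 − 1.5215·e_1 + 0.1239·e_2 = (0.2140, -2.6552, -1.3448, 2.4852, -0.7674).
‖u_3‖ = 3.9585, so e_3 = (0.0540, -0.6708, -0.3397, 0.6278, -0.1939).
e_1·v_4 = 0.4682·0 + 0.4682·(-1) + (-0.4682)·1 + 0.3511·(-1) + 0.4682·(-1) = -1.7556; e_2·v_4 = (-0.5949)·0 + 0.4606·(-1) + (-0.4606)·1 + 0.1570·(-1) + (-0.4441)·(-1) = -0.6341; e_3·v_4 = 0.0540·0 + (-0.6708)·(-1) + (-0.3397)·1 + 0.6278·(-1) + (-0.1939)·(-1) = -0.1029.
u_4 = v_4 + 1.7556·e_1 + 0.6341·e_2 + 0.1029·e_3 = (0.4503, 0.0450, -0.1489, -0.2194, -0.4796).
‖u_4‖ = 0.7107, so e_4 = (0.6336, 0.0633, -0.2096, -0.3087, -0.6748).
Qᵀb = (-4.6816, 3.0837, 0.8856, 1.1641).
Back-substitute: x_4 = 1.1641/0.7107 = 1.6379.
x_3 = (0.8856 + 0.1029·1.6379)/3.9585 = 0.2663.
x_2 = (3.0837 + 0.1239·0.2663 + 0.6341·1.6379)/6.6322 = 0.6265.
x_1 = (-4.6816 + 0.1170·0.6265 − 1.5215·0.2663 + 1.7556·1.6379)/8.5440 = -0.2502.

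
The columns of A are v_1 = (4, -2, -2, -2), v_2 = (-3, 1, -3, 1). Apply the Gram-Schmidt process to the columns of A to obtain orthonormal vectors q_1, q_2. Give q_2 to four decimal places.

q_1 = v_1/‖v_1‖ = (4, -2, -2, -2)/5.2915 = (0.7559, -0.3780, -0.3780, -0.3780).
r_{12} = q_1·v_2 = -1.8898.
u_2 = v_2 + 1.8898·q_1 = (-1.5714, 0.2857, -3.7143, 0.2857).
‖u_2‖ = 4.0532, so q_2 = (-0.3877, 0.0705, -0.9164, 0.0705).

q_2 = (-0.3877, 0.0705, -0.9164, 0.0705)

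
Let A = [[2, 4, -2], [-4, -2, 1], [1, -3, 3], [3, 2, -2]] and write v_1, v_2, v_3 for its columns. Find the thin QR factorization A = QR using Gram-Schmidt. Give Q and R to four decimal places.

Q = [[0.3651, 0.5969, 0.6305], [-0.7303, 0.1165, -0.0450], [0.1826, -0.7935, 0.4504], [0.5477, 0.0218, -0.6305]], R = [[5.4772, 3.4689, -2.0083], [0.0000, 4.5789, -3.5015], [0.0000, 0.0000, 1.3061]]

e_1 = v_1/‖v_1‖ = (2, -4, 1, 3)/5.4772 = (0.3651, -0.7303, 0.1826, 0.5477).
r_{12} = e_1·v_2 = 3.4689.
u_2 = v_2 − 3.4689·e_1 = (2.7333, 0.5333, -3.6333, 0.1000).
‖u_2‖ = 4.5789, so e_2 = (0.5969, 0.1165, -0.7935, 0.0218).
r_{13} = e_1·v_3 = -2.0083; r_{23} = e_2·v_3 = -3.5015.
u_3 = v_3 + 2.0083·e_1 + 3.5015·e_2 = (0.8235, -0.0588, 0.5882, -0.8235).
‖u_3‖ = 1.3061, so e_3 = (0.6305, -0.0450, 0.4504, -0.6305).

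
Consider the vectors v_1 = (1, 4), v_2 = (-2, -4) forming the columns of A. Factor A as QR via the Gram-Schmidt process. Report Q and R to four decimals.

v_1 = (1, 4); ‖v_1‖ = 4.1231, so q_1 = (0.2425, 0.9701).
q_1·v_2 = 0.2425·(-2) + 0.9701·(-4) = -4.3656.
u_2 = v_2 + 4.3656·q_1 = (-0.9412, 0.2353).
‖u_2‖ = 0.9701, so q_2 = (-0.9701, 0.2425).

Q = [[0.2425, -0.9701], [0.9701, 0.2425]], R = [[4.1231, -4.3656], [0.0000, 0.9701]]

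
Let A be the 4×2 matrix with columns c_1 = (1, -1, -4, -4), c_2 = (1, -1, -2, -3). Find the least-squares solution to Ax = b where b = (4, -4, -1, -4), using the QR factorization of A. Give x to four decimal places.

x = (-2.4615, 5.0769)

c_1 = (1, -1, -4, -4); ‖c_1‖ = 5.8310, so e_1 = (0.1715, -0.1715, -0.6860, -0.6860).
e_1·c_2 = 0.1715·1 + (-0.1715)·(-1) + (-0.6860)·(-2) + (-0.6860)·(-3) = 3.7730.
u_2 = c_2 − 3.7730·e_1 = (0.3529, -0.3529, 0.5882, -0.4118).
‖u_2‖ = 0.8745, so e_2 = (0.4036, -0.4036, 0.6727, -0.4709).
Qᵀb = (4.8020, 4.4396).
Back-substitute: x_2 = 4.4396/0.8745 = 5.0769.
x_1 = (4.8020 − 3.7730·5.0769)/5.8310 = -2.4615.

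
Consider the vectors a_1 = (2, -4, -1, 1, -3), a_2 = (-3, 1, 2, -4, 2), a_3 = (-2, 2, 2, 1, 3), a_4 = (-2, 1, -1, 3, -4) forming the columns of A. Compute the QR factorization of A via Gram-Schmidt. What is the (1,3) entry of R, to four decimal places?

a_1 = (2, -4, -1, 1, -3); ‖a_1‖ = 5.5678, so e_1 = (0.3592, -0.7184, -0.1796, 0.1796, -0.5388).
r_{13} = e_1·a_3 = -3.9513.

r_{13} = -3.9513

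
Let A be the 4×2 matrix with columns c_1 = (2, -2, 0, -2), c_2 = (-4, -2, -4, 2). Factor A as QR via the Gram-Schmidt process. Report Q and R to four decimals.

c_1 = (2, -2, 0, -2); ‖c_1‖ = 3.4641, so q_1 = (0.5774, -0.5774, 0.0000, -0.5774).
q_1·c_2 = 0.5774·(-4) + (-0.5774)·(-2) + 0.0000·(-4) + (-0.5774)·2 = -2.3094.
u_2 = c_2 + 2.3094·q_1 = (-2.6667, -3.3333, -4.0000, 0.6667).
‖u_2‖ = 5.8878, so q_2 = (-0.4529, -0.5661, -0.6794, 0.1132).

Q = [[0.5774, -0.4529], [-0.5774, -0.5661], [0.0000, -0.6794], [-0.5774, 0.1132]], R = [[3.4641, -2.3094], [0.0000, 5.8878]]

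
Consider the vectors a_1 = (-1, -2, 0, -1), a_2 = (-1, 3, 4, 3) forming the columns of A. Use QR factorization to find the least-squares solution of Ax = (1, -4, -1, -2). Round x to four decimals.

q_1 = a_1/‖a_1‖ = (-1, -2, 0, -1)/2.4495 = (-0.4082, -0.8165, 0.0000, -0.4082).
r_{12} = q_1·a_2 = -3.2660.
u_2 = a_2 + 3.2660·q_1 = (-2.3333, 0.3333, 4.0000, 1.6667).
‖u_2‖ = 4.9329, so q_2 = (-0.4730, 0.0676, 0.8109, 0.3379).
Qᵀb = (3.6742, -2.2299).
Back-substitute: x_2 = -2.2299/4.9329 = -0.4521.
x_1 = (3.6742 + 3.2660·(-0.4521))/2.4495 = 0.8973.

x = (0.8973, -0.4521)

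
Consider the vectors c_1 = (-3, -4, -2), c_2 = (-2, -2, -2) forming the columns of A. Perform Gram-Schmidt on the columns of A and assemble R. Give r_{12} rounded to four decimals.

q_1 = c_1/‖c_1‖ = (-3, -4, -2)/5.3852 = (-0.5571, -0.7428, -0.3714).
r_{12} = q_1·c_2 = 3.3425.

r_{12} = 3.3425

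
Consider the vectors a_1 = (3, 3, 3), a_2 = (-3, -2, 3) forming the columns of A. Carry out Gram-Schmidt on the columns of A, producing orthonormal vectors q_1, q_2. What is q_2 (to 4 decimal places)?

q_2 = (-0.5133, -0.2933, 0.8066)

a_1 = (3, 3, 3); ‖a_1‖ = 5.1962, so q_1 = (0.5774, 0.5774, 0.5774).
q_1·a_2 = 0.5774·(-3) + 0.5774·(-2) + 0.5774·3 = -1.1547.
u_2 = a_2 + 1.1547·q_1 = (-2.3333, -1.3333, 3.6667).
‖u_2‖ = 4.5461, so q_2 = (-0.5133, -0.2933, 0.8066).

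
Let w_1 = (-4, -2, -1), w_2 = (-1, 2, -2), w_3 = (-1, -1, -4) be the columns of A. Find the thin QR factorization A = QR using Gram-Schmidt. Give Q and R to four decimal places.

w_1 = (-4, -2, -1); ‖w_1‖ = 4.5826, so q_1 = (-0.8729, -0.4364, -0.2182).
q_1·w_2 = (-0.8729)·(-1) + (-0.4364)·2 + (-0.2182)·(-2) = 0.4364.
u_2 = w_2 − 0.4364·q_1 = (-0.6190, 2.1905, -1.9048).
‖u_2‖ = 2.9681, so q_2 = (-0.2086, 0.7380, -0.6417).
q_1·w_3 = (-0.8729)·(-1) + (-0.4364)·(-1) + (-0.2182)·(-4) = 2.1822; q_2·w_3 = (-0.2086)·(-1) + 0.7380·(-1) + (-0.6417)·(-4) = 2.0375.
u_3 = w_3 − 2.1822·q_1 − 2.0375·q_2 = (1.3297, -1.5514, -2.2162).
‖u_3‖ = 3.0144, so q_3 = (0.4411, -0.5147, -0.7352).

Q = [[-0.8729, -0.2086, 0.4411], [-0.4364, 0.7380, -0.5147], [-0.2182, -0.6417, -0.7352]], R = [[4.5826, 0.4364, 2.1822], [0.0000, 2.9681, 2.0375], [0.0000, 0.0000, 3.0144]]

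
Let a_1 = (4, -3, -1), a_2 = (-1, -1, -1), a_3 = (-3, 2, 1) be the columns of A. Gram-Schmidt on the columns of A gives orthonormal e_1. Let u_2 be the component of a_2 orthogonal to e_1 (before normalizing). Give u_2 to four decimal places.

u_2 = (-1.0000, -1.0000, -1.0000)

e_1 = a_1/‖a_1‖ = (4, -3, -1)/5.0990 = (0.7845, -0.5883, -0.1961).
r_{12} = e_1·a_2 = 0.0000.
u_2 = a_2 + 0.0000·e_1 = (-1.0000, -1.0000, -1.0000).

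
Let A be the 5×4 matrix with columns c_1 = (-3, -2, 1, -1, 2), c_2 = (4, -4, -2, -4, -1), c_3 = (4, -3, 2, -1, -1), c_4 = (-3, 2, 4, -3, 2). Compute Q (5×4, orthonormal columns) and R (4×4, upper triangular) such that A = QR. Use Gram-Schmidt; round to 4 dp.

q_1 = c_1/‖c_1‖ = (-3, -2, 1, -1, 2)/4.3589 = (-0.6882, -0.4588, 0.2294, -0.2294, 0.4588).
r_{12} = q_1·c_2 = -0.9177.
u_2 = c_2 + 0.9177·q_1 = (3.3684, -4.4211, -1.7895, -4.2105, -0.5789).
‖u_2‖ = 7.2220, so q_2 = (0.4664, -0.6122, -0.2478, -0.5830, -0.0802).
r_{13} = q_1·c_3 = -1.1471; r_{23} = q_2·c_3 = 3.8697.
u_3 = c_3 + 1.1471·q_1 − 3.8697·q_2 = (1.4057, -1.1574, 3.2220, 0.9929, -0.1635).
‖u_3‖ = 3.8353, so q_3 = (0.3665, -0.3018, 0.8401, 0.2589, -0.0426).
r_{14} = q_1·c_4 = 3.6707; r_{24} = q_2·c_4 = -2.0260; r_{34} = q_3·c_4 = 0.7954.
u_4 = c_4 − 3.6707·q_1 + 2.0260·q_2 − 0.7954·q_3 = (0.1797, 2.6840, 1.9877, -3.5450, 0.1873).
‖u_4‖ = 4.8774, so q_4 = (0.0369, 0.5503, 0.4075, -0.7268, 0.0384).

Q = [[-0.6882, 0.4664, 0.3665, 0.0369], [-0.4588, -0.6122, -0.3018, 0.5503], [0.2294, -0.2478, 0.8401, 0.4075], [-0.2294, -0.5830, 0.2589, -0.7268], [0.4588, -0.0802, -0.0426, 0.0384]], R = [[4.3589, -0.9177, -1.1471, 3.6707], [0.0000, 7.2220, 3.8697, -2.0260], [0.0000, 0.0000, 3.8353, 0.7954], [0.0000, 0.0000, 0.0000, 4.8774]]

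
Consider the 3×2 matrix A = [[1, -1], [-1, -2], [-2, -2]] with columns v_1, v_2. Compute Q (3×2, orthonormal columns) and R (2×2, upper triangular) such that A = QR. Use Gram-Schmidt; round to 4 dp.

Q = [[0.4082, -0.8339], [-0.4082, -0.5307], [-0.8165, -0.1516]], R = [[2.4495, 2.0412], [0.0000, 2.1985]]

v_1 = (1, -1, -2); ‖v_1‖ = 2.4495, so q_1 = (0.4082, -0.4082, -0.8165).
q_1·v_2 = 0.4082·(-1) + (-0.4082)·(-2) + (-0.8165)·(-2) = 2.0412.
u_2 = v_2 − 2.0412·q_1 = (-1.8333, -1.1667, -0.3333).
‖u_2‖ = 2.1985, so q_2 = (-0.8339, -0.5307, -0.1516).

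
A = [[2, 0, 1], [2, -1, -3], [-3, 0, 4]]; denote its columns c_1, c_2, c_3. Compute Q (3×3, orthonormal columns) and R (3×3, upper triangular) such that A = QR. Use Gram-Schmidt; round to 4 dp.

Q = [[0.4851, 0.2691, 0.8321], [0.4851, -0.8745, 0.0000], [-0.7276, -0.4036, 0.5547]], R = [[4.1231, -0.4851, -3.8806], [0.0000, 0.8745, 1.2781], [0.0000, 0.0000, 3.0509]]

c_1 = (2, 2, -3); ‖c_1‖ = 4.1231, so e_1 = (0.4851, 0.4851, -0.7276).
e_1·c_2 = 0.4851·0 + 0.4851·(-1) + (-0.7276)·0 = -0.4851.
u_2 = c_2 + 0.4851·e_1 = (0.2353, -0.7647, -0.3529).
‖u_2‖ = 0.8745, so e_2 = (0.2691, -0.8745, -0.4036).
e_1·c_3 = 0.4851·1 + 0.4851·(-3) + (-0.7276)·4 = -3.8806; e_2·c_3 = 0.2691·1 + (-0.8745)·(-3) + (-0.4036)·4 = 1.2781.
u_3 = c_3 + 3.8806·e_1 − 1.2781·e_2 = (2.5385, 0.0000, 1.6923).
‖u_3‖ = 3.0509, so e_3 = (0.8321, 0.0000, 0.5547).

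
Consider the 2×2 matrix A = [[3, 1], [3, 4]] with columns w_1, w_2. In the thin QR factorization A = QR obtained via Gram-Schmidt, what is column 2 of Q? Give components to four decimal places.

w_1 = (3, 3); ‖w_1‖ = 4.2426, so e_1 = (0.7071, 0.7071).
e_1·w_2 = 0.7071·1 + 0.7071·4 = 3.5355.
u_2 = w_2 − 3.5355·e_1 = (-1.5000, 1.5000).
‖u_2‖ = 2.1213, so e_2 = (-0.7071, 0.7071).

e_2 = (-0.7071, 0.7071)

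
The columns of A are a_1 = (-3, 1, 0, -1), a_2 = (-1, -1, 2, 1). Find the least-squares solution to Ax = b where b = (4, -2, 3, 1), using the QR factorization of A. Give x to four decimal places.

x = (-1.4474, 0.9211)

a_1 = (-3, 1, 0, -1); ‖a_1‖ = 3.3166, so e_1 = (-0.9045, 0.3015, 0.0000, -0.3015).
e_1·a_2 = (-0.9045)·(-1) + 0.3015·(-1) + 0.0000·2 + (-0.3015)·1 = 0.3015.
u_2 = a_2 − 0.3015·e_1 = (-0.7273, -1.0909, 2.0000, 1.0909).
‖u_2‖ = 2.6285, so e_2 = (-0.2767, -0.4150, 0.7609, 0.4150).
Qᵀb = (-4.5227, 2.4210).
Back-substitute: x_2 = 2.4210/2.6285 = 0.9211.
x_1 = (-4.5227 − 0.3015·0.9211)/3.3166 = -1.4474.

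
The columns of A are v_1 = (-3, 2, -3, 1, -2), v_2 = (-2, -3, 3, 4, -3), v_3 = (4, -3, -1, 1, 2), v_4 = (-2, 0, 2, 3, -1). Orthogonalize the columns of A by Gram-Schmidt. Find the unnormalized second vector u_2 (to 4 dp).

v_1 = (-3, 2, -3, 1, -2); ‖v_1‖ = 5.1962, so q_1 = (-0.5774, 0.3849, -0.5774, 0.1925, -0.3849).
q_1·v_2 = (-0.5774)·(-2) + 0.3849·(-3) + (-0.5774)·3 + 0.1925·4 + (-0.3849)·(-3) = 0.1925.
u_2 = v_2 − 0.1925·q_1 = (-1.8889, -3.0741, 3.1111, 3.9630, -2.9259).

u_2 = (-1.8889, -3.0741, 3.1111, 3.9630, -2.9259)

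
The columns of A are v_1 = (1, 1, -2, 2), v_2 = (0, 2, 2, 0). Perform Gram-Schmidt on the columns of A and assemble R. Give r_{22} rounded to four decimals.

v_1 = (1, 1, -2, 2); ‖v_1‖ = 3.1623, so q_1 = (0.3162, 0.3162, -0.6325, 0.6325).
q_1·v_2 = 0.3162·0 + 0.3162·2 + (-0.6325)·2 + 0.6325·0 = -0.6325.
u_2 = v_2 + 0.6325·q_1 = (0.2000, 2.2000, 1.6000, 0.4000).
r_{22} = ‖u_2‖ = 2.7568.

r_{22} = 2.7568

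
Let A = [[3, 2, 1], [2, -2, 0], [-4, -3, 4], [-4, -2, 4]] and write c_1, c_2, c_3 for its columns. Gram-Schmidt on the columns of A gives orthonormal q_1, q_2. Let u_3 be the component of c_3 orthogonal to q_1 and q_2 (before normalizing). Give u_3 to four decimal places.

q_1 = c_1/‖c_1‖ = (3, 2, -4, -4)/6.7082 = (0.4472, 0.2981, -0.5963, -0.5963).
r_{12} = q_1·c_2 = 3.2796.
u_2 = c_2 − 3.2796·q_1 = (0.5333, -2.9778, -1.0444, -0.0444).
‖u_2‖ = 3.2007, so q_2 = (0.1666, -0.9304, -0.3263, -0.0139).
r_{13} = q_1·c_3 = -4.3231; r_{23} = q_2·c_3 = -1.1942.
u_3 = c_3 + 4.3231·q_1 + 1.1942·q_2 = (3.1323, 0.1779, 1.0325, 1.4056).

u_3 = (3.1323, 0.1779, 1.0325, 1.4056)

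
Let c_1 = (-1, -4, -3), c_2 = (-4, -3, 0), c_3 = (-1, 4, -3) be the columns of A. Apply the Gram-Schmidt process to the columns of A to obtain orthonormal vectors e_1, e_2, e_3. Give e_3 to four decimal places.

c_1 = (-1, -4, -3); ‖c_1‖ = 5.0990, so e_1 = (-0.1961, -0.7845, -0.5883).
e_1·c_2 = (-0.1961)·(-4) + (-0.7845)·(-3) + (-0.5883)·0 = 3.1379.
u_2 = c_2 − 3.1379·e_1 = (-3.3846, -0.5385, 1.8462).
‖u_2‖ = 3.8928, so e_2 = (-0.8695, -0.1383, 0.4742).
e_1·c_3 = (-0.1961)·(-1) + (-0.7845)·4 + (-0.5883)·(-3) = -1.1767; e_2·c_3 = (-0.8695)·(-1) + (-0.1383)·4 + 0.4742·(-3) = -1.1066.
u_3 = c_3 + 1.1767·e_1 + 1.1066·e_2 = (-2.1929, 2.9239, -3.1675).
‖u_3‖ = 4.8364, so e_3 = (-0.4534, 0.6046, -0.6549).

e_3 = (-0.4534, 0.6046, -0.6549)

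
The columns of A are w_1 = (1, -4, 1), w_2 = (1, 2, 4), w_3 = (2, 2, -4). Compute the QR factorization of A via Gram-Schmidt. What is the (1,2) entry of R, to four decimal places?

w_1 = (1, -4, 1); ‖w_1‖ = 4.2426, so q_1 = (0.2357, -0.9428, 0.2357).
r_{12} = q_1·w_2 = -0.7071.

r_{12} = -0.7071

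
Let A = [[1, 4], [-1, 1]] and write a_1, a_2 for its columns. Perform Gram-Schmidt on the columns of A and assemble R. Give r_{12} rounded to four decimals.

r_{12} = 2.1213

a_1 = (1, -1); ‖a_1‖ = 1.4142, so q_1 = (0.7071, -0.7071).
r_{12} = q_1·a_2 = 2.1213.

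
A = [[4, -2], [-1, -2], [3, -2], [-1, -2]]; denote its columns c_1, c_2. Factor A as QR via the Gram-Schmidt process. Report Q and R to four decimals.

Q = [[0.7698, -0.1479], [-0.1925, -0.6760], [0.5774, -0.2535], [-0.1925, -0.6760]], R = [[5.1962, -1.9245], [0.0000, 3.5066]]

e_1 = c_1/‖c_1‖ = (4, -1, 3, -1)/5.1962 = (0.7698, -0.1925, 0.5774, -0.1925).
r_{12} = e_1·c_2 = -1.9245.
u_2 = c_2 + 1.9245·e_1 = (-0.5185, -2.3704, -0.8889, -2.3704).
‖u_2‖ = 3.5066, so e_2 = (-0.1479, -0.6760, -0.2535, -0.6760).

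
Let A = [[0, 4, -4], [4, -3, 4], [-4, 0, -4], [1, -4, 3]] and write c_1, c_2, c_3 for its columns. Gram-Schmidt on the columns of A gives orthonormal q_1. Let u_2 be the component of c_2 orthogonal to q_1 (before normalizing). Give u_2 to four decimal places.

q_1 = c_1/‖c_1‖ = (0, 4, -4, 1)/5.7446 = (0.0000, 0.6963, -0.6963, 0.1741).
r_{12} = q_1·c_2 = -2.7852.
u_2 = c_2 + 2.7852·q_1 = (4.0000, -1.0606, -1.9394, -3.5152).

u_2 = (4.0000, -1.0606, -1.9394, -3.5152)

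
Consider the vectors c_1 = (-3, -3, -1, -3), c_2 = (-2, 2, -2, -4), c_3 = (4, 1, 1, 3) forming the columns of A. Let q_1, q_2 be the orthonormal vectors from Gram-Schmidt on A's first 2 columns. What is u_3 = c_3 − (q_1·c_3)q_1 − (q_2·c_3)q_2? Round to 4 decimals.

q_1 = c_1/‖c_1‖ = (-3, -3, -1, -3)/5.2915 = (-0.5669, -0.5669, -0.1890, -0.5669).
r_{12} = q_1·c_2 = 2.6458.
u_2 = c_2 − 2.6458·q_1 = (-0.5000, 3.5000, -1.5000, -2.5000).
‖u_2‖ = 4.5826, so q_2 = (-0.1091, 0.7638, -0.3273, -0.5455).
r_{13} = q_1·c_3 = -4.7246; r_{23} = q_2·c_3 = -1.6366.
u_3 = c_3 + 4.7246·q_1 + 1.6366·q_2 = (1.1429, -0.4286, -0.4286, -0.5714).

u_3 = (1.1429, -0.4286, -0.4286, -0.5714)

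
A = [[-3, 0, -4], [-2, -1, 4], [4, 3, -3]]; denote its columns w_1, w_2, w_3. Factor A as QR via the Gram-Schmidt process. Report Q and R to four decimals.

w_1 = (-3, -2, 4); ‖w_1‖ = 5.3852, so e_1 = (-0.5571, -0.3714, 0.7428).
e_1·w_2 = (-0.5571)·0 + (-0.3714)·(-1) + 0.7428·3 = 2.5997.
u_2 = w_2 − 2.5997·e_1 = (1.4483, -0.0345, 1.0690).
‖u_2‖ = 1.8004, so e_2 = (0.8044, -0.0192, 0.5937).
e_1·w_3 = (-0.5571)·(-4) + (-0.3714)·4 + 0.7428·(-3) = -1.4856; e_2·w_3 = 0.8044·(-4) + (-0.0192)·4 + 0.5937·(-3) = -5.0755.
u_3 = w_3 + 1.4856·e_1 + 5.0755·e_2 = (-0.7447, 3.3511, 1.1170).
‖u_3‖ = 3.6100, so e_3 = (-0.2063, 0.9283, 0.3094).

Q = [[-0.5571, 0.8044, -0.2063], [-0.3714, -0.0192, 0.9283], [0.7428, 0.5937, 0.3094]], R = [[5.3852, 2.5997, -1.4856], [0.0000, 1.8004, -5.0755], [0.0000, 0.0000, 3.6100]]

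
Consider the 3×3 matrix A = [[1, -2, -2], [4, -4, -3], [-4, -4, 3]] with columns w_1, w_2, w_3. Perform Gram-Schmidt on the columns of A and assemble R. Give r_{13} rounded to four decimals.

r_{13} = -4.5260

w_1 = (1, 4, -4); ‖w_1‖ = 5.7446, so q_1 = (0.1741, 0.6963, -0.6963).
r_{13} = q_1·w_3 = -4.5260.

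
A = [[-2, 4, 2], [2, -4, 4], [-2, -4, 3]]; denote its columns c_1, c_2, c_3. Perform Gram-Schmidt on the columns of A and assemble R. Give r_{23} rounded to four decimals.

c_1 = (-2, 2, -2); ‖c_1‖ = 3.4641, so q_1 = (-0.5774, 0.5774, -0.5774).
q_1·c_2 = (-0.5774)·4 + 0.5774·(-4) + (-0.5774)·(-4) = -2.3094.
u_2 = c_2 + 2.3094·q_1 = (2.6667, -2.6667, -5.3333).
‖u_2‖ = 6.5320, so q_2 = (0.4082, -0.4082, -0.8165).
r_{23} = q_2·c_3 = -3.2660.

r_{23} = -3.2660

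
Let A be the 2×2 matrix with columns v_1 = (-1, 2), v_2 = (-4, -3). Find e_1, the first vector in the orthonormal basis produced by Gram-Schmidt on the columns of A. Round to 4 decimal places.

v_1 = (-1, 2); ‖v_1‖ = 2.2361, so e_1 = (-0.4472, 0.8944).

e_1 = (-0.4472, 0.8944)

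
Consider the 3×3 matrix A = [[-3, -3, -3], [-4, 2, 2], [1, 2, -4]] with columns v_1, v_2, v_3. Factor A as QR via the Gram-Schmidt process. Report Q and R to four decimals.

v_1 = (-3, -4, 1); ‖v_1‖ = 5.0990, so e_1 = (-0.5883, -0.7845, 0.1961).
e_1·v_2 = (-0.5883)·(-3) + (-0.7845)·2 + 0.1961·2 = 0.5883.
u_2 = v_2 − 0.5883·e_1 = (-2.6538, 2.4615, 1.8846).
‖u_2‖ = 4.0809, so e_2 = (-0.6503, 0.6032, 0.4618).
e_1·v_3 = (-0.5883)·(-3) + (-0.7845)·2 + 0.1961·(-4) = -0.5883; e_2·v_3 = (-0.6503)·(-3) + 0.6032·2 + 0.4618·(-4) = 1.3100.
u_3 = v_3 + 0.5883·e_1 − 1.3100·e_2 = (-2.4942, 0.7483, -4.4896).
‖u_3‖ = 5.1901, so e_3 = (-0.4806, 0.1442, -0.8650).

Q = [[-0.5883, -0.6503, -0.4806], [-0.7845, 0.6032, 0.1442], [0.1961, 0.4618, -0.8650]], R = [[5.0990, 0.5883, -0.5883], [0.0000, 4.0809, 1.3100], [0.0000, 0.0000, 5.1901]]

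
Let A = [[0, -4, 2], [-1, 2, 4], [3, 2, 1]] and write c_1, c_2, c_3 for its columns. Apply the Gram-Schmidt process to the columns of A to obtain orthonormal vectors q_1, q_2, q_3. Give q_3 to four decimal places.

q_3 = (0.5345, 0.8018, 0.2673)

c_1 = (0, -1, 3); ‖c_1‖ = 3.1623, so q_1 = (0.0000, -0.3162, 0.9487).
q_1·c_2 = 0.0000·(-4) + (-0.3162)·2 + 0.9487·2 = 1.2649.
u_2 = c_2 − 1.2649·q_1 = (-4.0000, 2.4000, 0.8000).
‖u_2‖ = 4.7329, so q_2 = (-0.8452, 0.5071, 0.1690).
q_1·c_3 = 0.0000·2 + (-0.3162)·4 + 0.9487·1 = -0.3162; q_2·c_3 = (-0.8452)·2 + 0.5071·4 + 0.1690·1 = 0.5071.
u_3 = c_3 + 0.3162·q_1 − 0.5071·q_2 = (2.4286, 3.6429, 1.2143).
‖u_3‖ = 4.5434, so q_3 = (0.5345, 0.8018, 0.2673).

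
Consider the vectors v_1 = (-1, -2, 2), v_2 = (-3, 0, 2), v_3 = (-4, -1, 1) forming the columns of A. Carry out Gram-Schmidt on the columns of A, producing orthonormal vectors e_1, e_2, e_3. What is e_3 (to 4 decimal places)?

e_3 = (-0.4851, -0.4851, -0.7276)

v_1 = (-1, -2, 2); ‖v_1‖ = 3.0000, so e_1 = (-0.3333, -0.6667, 0.6667).
e_1·v_2 = (-0.3333)·(-3) + (-0.6667)·0 + 0.6667·2 = 2.3333.
u_2 = v_2 − 2.3333·e_1 = (-2.2222, 1.5556, 0.4444).
‖u_2‖ = 2.7487, so e_2 = (-0.8085, 0.5659, 0.1617).
e_1·v_3 = (-0.3333)·(-4) + (-0.6667)·(-1) + 0.6667·1 = 2.6667; e_2·v_3 = (-0.8085)·(-4) + 0.5659·(-1) + 0.1617·1 = 2.8296.
u_3 = v_3 − 2.6667·e_1 − 2.8296·e_2 = (-0.8235, -0.8235, -1.2353).
‖u_3‖ = 1.6977, so e_3 = (-0.4851, -0.4851, -0.7276).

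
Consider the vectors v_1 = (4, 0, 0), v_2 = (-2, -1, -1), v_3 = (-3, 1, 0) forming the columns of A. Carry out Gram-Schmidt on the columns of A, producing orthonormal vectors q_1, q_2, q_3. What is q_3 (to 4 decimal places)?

q_3 = (0.0000, 0.7071, -0.7071)

v_1 = (4, 0, 0); ‖v_1‖ = 4.0000, so q_1 = (1.0000, 0.0000, 0.0000).
q_1·v_2 = 1.0000·(-2) + 0.0000·(-1) + 0.0000·(-1) = -2.0000.
u_2 = v_2 + 2.0000·q_1 = (0.0000, -1.0000, -1.0000).
‖u_2‖ = 1.4142, so q_2 = (0.0000, -0.7071, -0.7071).
q_1·v_3 = 1.0000·(-3) + 0.0000·1 + 0.0000·0 = -3.0000; q_2·v_3 = 0.0000·(-3) + (-0.7071)·1 + (-0.7071)·0 = -0.7071.
u_3 = v_3 + 3.0000·q_1 + 0.7071·q_2 = (0.0000, 0.5000, -0.5000).
‖u_3‖ = 0.7071, so q_3 = (0.0000, 0.7071, -0.7071).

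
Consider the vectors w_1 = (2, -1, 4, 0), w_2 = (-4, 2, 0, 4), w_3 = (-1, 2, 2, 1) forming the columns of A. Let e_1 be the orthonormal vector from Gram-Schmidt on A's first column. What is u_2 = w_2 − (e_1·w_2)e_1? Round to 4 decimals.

u_2 = (-3.0476, 1.5238, 1.9048, 4.0000)

w_1 = (2, -1, 4, 0); ‖w_1‖ = 4.5826, so e_1 = (0.4364, -0.2182, 0.8729, 0.0000).
e_1·w_2 = 0.4364·(-4) + (-0.2182)·2 + 0.8729·0 + 0.0000·4 = -2.1822.
u_2 = w_2 + 2.1822·e_1 = (-3.0476, 1.5238, 1.9048, 4.0000).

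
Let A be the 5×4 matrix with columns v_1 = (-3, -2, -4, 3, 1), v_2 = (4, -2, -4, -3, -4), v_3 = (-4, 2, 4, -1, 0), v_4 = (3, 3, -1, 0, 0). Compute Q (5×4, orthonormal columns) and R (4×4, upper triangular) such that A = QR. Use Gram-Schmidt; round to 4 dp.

v_1 = (-3, -2, -4, 3, 1); ‖v_1‖ = 6.2450, so q_1 = (-0.4804, -0.3203, -0.6405, 0.4804, 0.1601).
q_1·v_2 = (-0.4804)·4 + (-0.3203)·(-2) + (-0.6405)·(-4) + 0.4804·(-3) + 0.1601·(-4) = -0.8006.
u_2 = v_2 + 0.8006·q_1 = (3.6154, -2.2564, -4.5128, -2.6154, -3.8718).
‖u_2‖ = 7.7691, so q_2 = (0.4654, -0.2904, -0.5809, -0.3366, -0.4984).
q_1·v_3 = (-0.4804)·(-4) + (-0.3203)·2 + (-0.6405)·4 + 0.4804·(-1) + 0.1601·0 = -1.7614; q_2·v_3 = 0.4654·(-4) + (-0.2904)·2 + (-0.5809)·4 + (-0.3366)·(-1) + (-0.4984)·0 = -4.4291.
u_3 = v_3 + 1.7614·q_1 + 4.4291·q_2 = (-2.7850, 0.1495, 0.2991, -1.6449, -1.9252).
‖u_3‖ = 3.7789, so q_3 = (-0.7370, 0.0396, 0.0791, -0.4353, -0.5095).
q_1·v_4 = (-0.4804)·3 + (-0.3203)·3 + (-0.6405)·(-1) + 0.4804·0 + 0.1601·0 = -1.7614; q_2·v_4 = 0.4654·3 + (-0.2904)·3 + (-0.5809)·(-1) + (-0.3366)·0 + (-0.4984)·0 = 1.1056; q_3·v_4 = (-0.7370)·3 + 0.0396·3 + 0.0791·(-1) + (-0.4353)·0 + (-0.5095)·0 = -2.1714.
u_4 = v_4 + 1.7614·q_1 − 1.1056·q_2 + 2.1714·q_3 = (0.0390, 2.8429, -1.3141, 0.2732, -0.2732).
‖u_4‖ = 3.1559, so q_4 = (0.0124, 0.9008, -0.4164, 0.0866, -0.0866).

Q = [[-0.4804, 0.4654, -0.7370, 0.0124], [-0.3203, -0.2904, 0.0396, 0.9008], [-0.6405, -0.5809, 0.0791, -0.4164], [0.4804, -0.3366, -0.4353, 0.0866], [0.1601, -0.4984, -0.5095, -0.0866]], R = [[6.2450, -0.8006, -1.7614, -1.7614], [0.0000, 7.7691, -4.4291, 1.1056], [0.0000, 0.0000, 3.7789, -2.1714], [0.0000, 0.0000, 0.0000, 3.1559]]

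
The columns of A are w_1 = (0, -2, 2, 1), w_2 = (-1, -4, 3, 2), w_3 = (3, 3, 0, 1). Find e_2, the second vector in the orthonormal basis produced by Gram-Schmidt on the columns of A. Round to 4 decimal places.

w_1 = (0, -2, 2, 1); ‖w_1‖ = 3.0000, so e_1 = (0.0000, -0.6667, 0.6667, 0.3333).
e_1·w_2 = 0.0000·(-1) + (-0.6667)·(-4) + 0.6667·3 + 0.3333·2 = 5.3333.
u_2 = w_2 − 5.3333·e_1 = (-1.0000, -0.4444, -0.5556, 0.2222).
‖u_2‖ = 1.2472, so e_2 = (-0.8018, -0.3563, -0.4454, 0.1782).

e_2 = (-0.8018, -0.3563, -0.4454, 0.1782)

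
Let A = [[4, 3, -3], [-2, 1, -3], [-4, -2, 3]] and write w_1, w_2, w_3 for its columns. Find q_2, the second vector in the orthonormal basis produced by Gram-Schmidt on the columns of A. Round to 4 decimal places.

w_1 = (4, -2, -4); ‖w_1‖ = 6.0000, so q_1 = (0.6667, -0.3333, -0.6667).
q_1·w_2 = 0.6667·3 + (-0.3333)·1 + (-0.6667)·(-2) = 3.0000.
u_2 = w_2 − 3.0000·q_1 = (1.0000, 2.0000, 0.0000).
‖u_2‖ = 2.2361, so q_2 = (0.4472, 0.8944, 0.0000).

q_2 = (0.4472, 0.8944, 0.0000)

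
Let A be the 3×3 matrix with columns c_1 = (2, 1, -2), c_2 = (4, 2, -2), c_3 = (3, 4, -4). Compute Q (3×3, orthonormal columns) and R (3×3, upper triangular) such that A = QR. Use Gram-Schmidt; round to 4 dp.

c_1 = (2, 1, -2); ‖c_1‖ = 3.0000, so e_1 = (0.6667, 0.3333, -0.6667).
e_1·c_2 = 0.6667·4 + 0.3333·2 + (-0.6667)·(-2) = 4.6667.
u_2 = c_2 − 4.6667·e_1 = (0.8889, 0.4444, 1.1111).
‖u_2‖ = 1.4907, so e_2 = (0.5963, 0.2981, 0.7454).
e_1·c_3 = 0.6667·3 + 0.3333·4 + (-0.6667)·(-4) = 6.0000; e_2·c_3 = 0.5963·3 + 0.2981·4 + 0.7454·(-4) = 0.0000.
u_3 = c_3 − 6.0000·e_1 − 0.0000·e_2 = (-1.0000, 2.0000, 0.0000).
‖u_3‖ = 2.2361, so e_3 = (-0.4472, 0.8944, 0.0000).

Q = [[0.6667, 0.5963, -0.4472], [0.3333, 0.2981, 0.8944], [-0.6667, 0.7454, 0.0000]], R = [[3.0000, 4.6667, 6.0000], [0.0000, 1.4907, 0.0000], [0.0000, 0.0000, 2.2361]]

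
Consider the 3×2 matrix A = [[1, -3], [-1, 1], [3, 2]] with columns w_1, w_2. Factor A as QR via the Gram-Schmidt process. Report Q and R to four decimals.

Q = [[0.3015, -0.8616], [-0.3015, 0.3200], [0.9045, 0.3939]], R = [[3.3166, 0.6030], [0.0000, 3.6927]]

w_1 = (1, -1, 3); ‖w_1‖ = 3.3166, so q_1 = (0.3015, -0.3015, 0.9045).
q_1·w_2 = 0.3015·(-3) + (-0.3015)·1 + 0.9045·2 = 0.6030.
u_2 = w_2 − 0.6030·q_1 = (-3.1818, 1.1818, 1.4545).
‖u_2‖ = 3.6927, so q_2 = (-0.8616, 0.3200, 0.3939).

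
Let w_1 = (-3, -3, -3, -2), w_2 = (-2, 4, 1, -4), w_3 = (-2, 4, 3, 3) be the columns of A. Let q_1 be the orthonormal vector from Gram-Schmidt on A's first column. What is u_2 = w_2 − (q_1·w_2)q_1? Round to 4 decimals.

w_1 = (-3, -3, -3, -2); ‖w_1‖ = 5.5678, so q_1 = (-0.5388, -0.5388, -0.5388, -0.3592).
q_1·w_2 = (-0.5388)·(-2) + (-0.5388)·4 + (-0.5388)·1 + (-0.3592)·(-4) = -0.1796.
u_2 = w_2 + 0.1796·q_1 = (-2.0968, 3.9032, 0.9032, -4.0645).

u_2 = (-2.0968, 3.9032, 0.9032, -4.0645)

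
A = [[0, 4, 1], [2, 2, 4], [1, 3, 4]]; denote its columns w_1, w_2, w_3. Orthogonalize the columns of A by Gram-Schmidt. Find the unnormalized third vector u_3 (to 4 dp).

u_3 = (-0.5000, -0.5000, 1.0000)

w_1 = (0, 2, 1); ‖w_1‖ = 2.2361, so e_1 = (0.0000, 0.8944, 0.4472).
e_1·w_2 = 0.0000·4 + 0.8944·2 + 0.4472·3 = 3.1305.
u_2 = w_2 − 3.1305·e_1 = (4.0000, -0.8000, 1.6000).
‖u_2‖ = 4.3818, so e_2 = (0.9129, -0.1826, 0.3651).
e_1·w_3 = 0.0000·1 + 0.8944·4 + 0.4472·4 = 5.3666; e_2·w_3 = 0.9129·1 + (-0.1826)·4 + 0.3651·4 = 1.6432.
u_3 = w_3 − 5.3666·e_1 − 1.6432·e_2 = (-0.5000, -0.5000, 1.0000).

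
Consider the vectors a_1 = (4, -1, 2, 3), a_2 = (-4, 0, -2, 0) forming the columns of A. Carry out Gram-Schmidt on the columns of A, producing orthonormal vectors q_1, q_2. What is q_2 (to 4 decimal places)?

q_2 = (-0.5164, -0.2582, -0.2582, 0.7746)

a_1 = (4, -1, 2, 3); ‖a_1‖ = 5.4772, so q_1 = (0.7303, -0.1826, 0.3651, 0.5477).
q_1·a_2 = 0.7303·(-4) + (-0.1826)·0 + 0.3651·(-2) + 0.5477·0 = -3.6515.
u_2 = a_2 + 3.6515·q_1 = (-1.3333, -0.6667, -0.6667, 2.0000).
‖u_2‖ = 2.5820, so q_2 = (-0.5164, -0.2582, -0.2582, 0.7746).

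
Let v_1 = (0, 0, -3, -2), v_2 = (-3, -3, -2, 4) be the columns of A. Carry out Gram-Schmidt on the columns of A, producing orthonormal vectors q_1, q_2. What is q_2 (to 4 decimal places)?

v_1 = (0, 0, -3, -2); ‖v_1‖ = 3.6056, so q_1 = (0.0000, 0.0000, -0.8321, -0.5547).
q_1·v_2 = 0.0000·(-3) + 0.0000·(-3) + (-0.8321)·(-2) + (-0.5547)·4 = -0.5547.
u_2 = v_2 + 0.5547·q_1 = (-3.0000, -3.0000, -2.4615, 3.6923).
‖u_2‖ = 6.1394, so q_2 = (-0.4886, -0.4886, -0.4009, 0.6014).

q_2 = (-0.4886, -0.4886, -0.4009, 0.6014)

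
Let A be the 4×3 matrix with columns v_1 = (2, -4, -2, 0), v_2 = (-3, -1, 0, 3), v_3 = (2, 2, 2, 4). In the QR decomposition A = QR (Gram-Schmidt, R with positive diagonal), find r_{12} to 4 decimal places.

v_1 = (2, -4, -2, 0); ‖v_1‖ = 4.8990, so q_1 = (0.4082, -0.8165, -0.4082, 0.0000).
r_{12} = q_1·v_2 = -0.4082.

r_{12} = -0.4082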